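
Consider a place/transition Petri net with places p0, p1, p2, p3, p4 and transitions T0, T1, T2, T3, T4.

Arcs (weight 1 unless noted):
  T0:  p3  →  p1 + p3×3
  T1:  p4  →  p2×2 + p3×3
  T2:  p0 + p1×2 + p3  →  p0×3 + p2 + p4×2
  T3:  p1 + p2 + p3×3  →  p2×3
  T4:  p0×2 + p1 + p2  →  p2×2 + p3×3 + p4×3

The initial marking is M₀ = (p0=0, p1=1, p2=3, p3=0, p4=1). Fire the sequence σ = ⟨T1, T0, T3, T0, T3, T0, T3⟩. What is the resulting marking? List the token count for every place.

(p0=0, p1=1, p2=11, p3=0, p4=0)

step 1: fire T1:  (p0=0, p1=1, p2=3, p3=0, p4=1) → (p0=0, p1=1, p2=5, p3=3, p4=0)
step 2: fire T0:  (p0=0, p1=1, p2=5, p3=3, p4=0) → (p0=0, p1=2, p2=5, p3=5, p4=0)
step 3: fire T3:  (p0=0, p1=2, p2=5, p3=5, p4=0) → (p0=0, p1=1, p2=7, p3=2, p4=0)
step 4: fire T0:  (p0=0, p1=1, p2=7, p3=2, p4=0) → (p0=0, p1=2, p2=7, p3=4, p4=0)
step 5: fire T3:  (p0=0, p1=2, p2=7, p3=4, p4=0) → (p0=0, p1=1, p2=9, p3=1, p4=0)
step 6: fire T0:  (p0=0, p1=1, p2=9, p3=1, p4=0) → (p0=0, p1=2, p2=9, p3=3, p4=0)
step 7: fire T3:  (p0=0, p1=2, p2=9, p3=3, p4=0) → (p0=0, p1=1, p2=11, p3=0, p4=0)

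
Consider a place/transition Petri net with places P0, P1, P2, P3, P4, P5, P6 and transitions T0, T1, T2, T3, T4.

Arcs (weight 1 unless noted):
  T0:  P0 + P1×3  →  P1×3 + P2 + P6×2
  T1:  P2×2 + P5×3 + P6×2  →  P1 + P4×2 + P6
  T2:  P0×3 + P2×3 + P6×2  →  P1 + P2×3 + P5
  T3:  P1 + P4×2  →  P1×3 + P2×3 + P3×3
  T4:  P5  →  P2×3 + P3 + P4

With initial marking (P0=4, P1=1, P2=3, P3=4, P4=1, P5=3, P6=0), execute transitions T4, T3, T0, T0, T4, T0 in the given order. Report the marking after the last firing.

step 1: fire T4:  (P0=4, P1=1, P2=3, P3=4, P4=1, P5=3, P6=0) → (P0=4, P1=1, P2=6, P3=5, P4=2, P5=2, P6=0)
step 2: fire T3:  (P0=4, P1=1, P2=6, P3=5, P4=2, P5=2, P6=0) → (P0=4, P1=3, P2=9, P3=8, P4=0, P5=2, P6=0)
step 3: fire T0:  (P0=4, P1=3, P2=9, P3=8, P4=0, P5=2, P6=0) → (P0=3, P1=3, P2=10, P3=8, P4=0, P5=2, P6=2)
step 4: fire T0:  (P0=3, P1=3, P2=10, P3=8, P4=0, P5=2, P6=2) → (P0=2, P1=3, P2=11, P3=8, P4=0, P5=2, P6=4)
step 5: fire T4:  (P0=2, P1=3, P2=11, P3=8, P4=0, P5=2, P6=4) → (P0=2, P1=3, P2=14, P3=9, P4=1, P5=1, P6=4)
step 6: fire T0:  (P0=2, P1=3, P2=14, P3=9, P4=1, P5=1, P6=4) → (P0=1, P1=3, P2=15, P3=9, P4=1, P5=1, P6=6)

(P0=1, P1=3, P2=15, P3=9, P4=1, P5=1, P6=6)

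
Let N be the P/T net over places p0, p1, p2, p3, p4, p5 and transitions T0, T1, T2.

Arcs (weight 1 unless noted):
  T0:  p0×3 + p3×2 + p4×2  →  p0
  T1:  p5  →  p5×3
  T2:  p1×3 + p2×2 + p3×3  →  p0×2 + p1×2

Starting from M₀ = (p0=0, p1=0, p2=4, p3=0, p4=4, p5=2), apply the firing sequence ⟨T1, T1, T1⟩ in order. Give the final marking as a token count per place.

(p0=0, p1=0, p2=4, p3=0, p4=4, p5=8)

step 1: fire T1:  (p0=0, p1=0, p2=4, p3=0, p4=4, p5=2) → (p0=0, p1=0, p2=4, p3=0, p4=4, p5=4)
step 2: fire T1:  (p0=0, p1=0, p2=4, p3=0, p4=4, p5=4) → (p0=0, p1=0, p2=4, p3=0, p4=4, p5=6)
step 3: fire T1:  (p0=0, p1=0, p2=4, p3=0, p4=4, p5=6) → (p0=0, p1=0, p2=4, p3=0, p4=4, p5=8)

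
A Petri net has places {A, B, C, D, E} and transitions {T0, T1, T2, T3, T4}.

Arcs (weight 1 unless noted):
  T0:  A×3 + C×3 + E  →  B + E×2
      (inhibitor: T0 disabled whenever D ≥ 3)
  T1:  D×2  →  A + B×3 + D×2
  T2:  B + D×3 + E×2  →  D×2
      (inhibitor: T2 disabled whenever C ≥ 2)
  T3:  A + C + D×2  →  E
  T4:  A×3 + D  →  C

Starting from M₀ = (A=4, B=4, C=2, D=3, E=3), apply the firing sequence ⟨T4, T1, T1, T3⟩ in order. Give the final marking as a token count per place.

(A=2, B=10, C=2, D=0, E=4)

step 1: fire T4:  (A=4, B=4, C=2, D=3, E=3) → (A=1, B=4, C=3, D=2, E=3)
step 2: fire T1:  (A=1, B=4, C=3, D=2, E=3) → (A=2, B=7, C=3, D=2, E=3)
step 3: fire T1:  (A=2, B=7, C=3, D=2, E=3) → (A=3, B=10, C=3, D=2, E=3)
step 4: fire T3:  (A=3, B=10, C=3, D=2, E=3) → (A=2, B=10, C=2, D=0, E=4)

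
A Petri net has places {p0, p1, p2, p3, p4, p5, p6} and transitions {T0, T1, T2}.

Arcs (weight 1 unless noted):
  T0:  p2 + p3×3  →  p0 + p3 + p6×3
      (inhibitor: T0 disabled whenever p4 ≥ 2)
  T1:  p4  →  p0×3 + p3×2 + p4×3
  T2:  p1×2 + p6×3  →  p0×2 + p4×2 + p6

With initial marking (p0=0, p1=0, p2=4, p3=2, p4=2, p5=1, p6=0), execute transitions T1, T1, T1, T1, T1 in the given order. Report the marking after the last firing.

step 1: fire T1:  (p0=0, p1=0, p2=4, p3=2, p4=2, p5=1, p6=0) → (p0=3, p1=0, p2=4, p3=4, p4=4, p5=1, p6=0)
step 2: fire T1:  (p0=3, p1=0, p2=4, p3=4, p4=4, p5=1, p6=0) → (p0=6, p1=0, p2=4, p3=6, p4=6, p5=1, p6=0)
step 3: fire T1:  (p0=6, p1=0, p2=4, p3=6, p4=6, p5=1, p6=0) → (p0=9, p1=0, p2=4, p3=8, p4=8, p5=1, p6=0)
step 4: fire T1:  (p0=9, p1=0, p2=4, p3=8, p4=8, p5=1, p6=0) → (p0=12, p1=0, p2=4, p3=10, p4=10, p5=1, p6=0)
step 5: fire T1:  (p0=12, p1=0, p2=4, p3=10, p4=10, p5=1, p6=0) → (p0=15, p1=0, p2=4, p3=12, p4=12, p5=1, p6=0)

(p0=15, p1=0, p2=4, p3=12, p4=12, p5=1, p6=0)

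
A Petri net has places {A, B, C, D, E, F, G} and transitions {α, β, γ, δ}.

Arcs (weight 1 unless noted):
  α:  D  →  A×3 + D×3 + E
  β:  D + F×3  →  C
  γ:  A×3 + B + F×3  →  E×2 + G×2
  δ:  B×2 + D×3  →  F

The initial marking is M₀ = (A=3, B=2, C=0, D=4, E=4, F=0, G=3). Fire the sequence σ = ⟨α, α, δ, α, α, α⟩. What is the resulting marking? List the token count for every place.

(A=18, B=0, C=0, D=11, E=9, F=1, G=3)

step 1: fire α:  (A=3, B=2, C=0, D=4, E=4, F=0, G=3) → (A=6, B=2, C=0, D=6, E=5, F=0, G=3)
step 2: fire α:  (A=6, B=2, C=0, D=6, E=5, F=0, G=3) → (A=9, B=2, C=0, D=8, E=6, F=0, G=3)
step 3: fire δ:  (A=9, B=2, C=0, D=8, E=6, F=0, G=3) → (A=9, B=0, C=0, D=5, E=6, F=1, G=3)
step 4: fire α:  (A=9, B=0, C=0, D=5, E=6, F=1, G=3) → (A=12, B=0, C=0, D=7, E=7, F=1, G=3)
step 5: fire α:  (A=12, B=0, C=0, D=7, E=7, F=1, G=3) → (A=15, B=0, C=0, D=9, E=8, F=1, G=3)
step 6: fire α:  (A=15, B=0, C=0, D=9, E=8, F=1, G=3) → (A=18, B=0, C=0, D=11, E=9, F=1, G=3)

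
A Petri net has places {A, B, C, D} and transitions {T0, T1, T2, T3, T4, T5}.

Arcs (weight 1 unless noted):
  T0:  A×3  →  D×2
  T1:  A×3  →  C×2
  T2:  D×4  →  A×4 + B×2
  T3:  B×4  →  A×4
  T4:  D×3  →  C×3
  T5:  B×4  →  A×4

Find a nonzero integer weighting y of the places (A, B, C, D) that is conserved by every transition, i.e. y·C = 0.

y = (A:2, B:2, C:3, D:3)

Incidence matrix C (rows=places, cols=transitions):
       T0   T1   T2   T3   T4   T5
    A  -3   -3    4    4    0    4
    B   0    0    2   -4    0   -4
    C   0    2    0    0    3    0
    D   2    0   -4    0   -3    0

Candidate y = [2, 2, 3, 3]; check y·C column-wise:
  col T0: 2·-3 + 2·0 + 3·0 + 3·2 = 0
  col T1: 2·-3 + 2·0 + 3·2 + 3·0 = 0
  col T2: 2·4 + 2·2 + 3·0 + 3·-4 = 0
  col T3: 2·4 + 2·-4 + 3·0 + 3·0 = 0
  col T4: 2·0 + 2·0 + 3·3 + 3·-3 = 0
  col T5: 2·4 + 2·-4 + 3·0 + 3·0 = 0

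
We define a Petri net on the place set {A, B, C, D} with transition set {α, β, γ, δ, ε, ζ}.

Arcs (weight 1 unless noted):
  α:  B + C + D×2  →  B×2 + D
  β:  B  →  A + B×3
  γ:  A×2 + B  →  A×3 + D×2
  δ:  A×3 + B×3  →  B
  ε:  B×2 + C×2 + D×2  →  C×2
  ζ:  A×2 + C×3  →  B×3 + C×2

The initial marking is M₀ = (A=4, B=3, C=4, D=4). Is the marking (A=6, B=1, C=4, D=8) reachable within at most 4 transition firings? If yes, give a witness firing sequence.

YES — reachable via ⟨γ, γ⟩ (2 firings)

step 1: fire γ:  (A=4, B=3, C=4, D=4) → (A=5, B=2, C=4, D=6)
step 2: fire γ:  (A=5, B=2, C=4, D=6) → (A=6, B=1, C=4, D=8)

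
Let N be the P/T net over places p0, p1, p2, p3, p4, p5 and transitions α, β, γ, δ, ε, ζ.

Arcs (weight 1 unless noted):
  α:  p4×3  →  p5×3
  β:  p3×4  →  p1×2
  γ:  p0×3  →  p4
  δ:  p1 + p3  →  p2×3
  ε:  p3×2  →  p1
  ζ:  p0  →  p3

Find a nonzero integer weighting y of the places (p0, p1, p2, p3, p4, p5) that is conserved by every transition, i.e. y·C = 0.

Incidence matrix C (rows=places, cols=transitions):
        α    β    γ    δ    ε    ζ
   p0   0    0   -3    0    0   -1
   p1   0    2    0   -1    1    0
   p2   0    0    0    3    0    0
   p3   0   -4    0   -1   -2    1
   p4  -3    0    1    0    0    0
   p5   3    0    0    0    0    0

Candidate y = [1, 2, 1, 1, 3, 3]; check y·C column-wise:
  col α: 1·0 + 2·0 + 1·0 + 1·0 + 3·-3 + 3·3 = 0
  col β: 1·0 + 2·2 + 1·0 + 1·-4 + 3·0 + 3·0 = 0
  col γ: 1·-3 + 2·0 + 1·0 + 1·0 + 3·1 + 3·0 = 0
  col δ: 1·0 + 2·-1 + 1·3 + 1·-1 + 3·0 + 3·0 = 0
  col ε: 1·0 + 2·1 + 1·0 + 1·-2 + 3·0 + 3·0 = 0
  col ζ: 1·-1 + 2·0 + 1·0 + 1·1 + 3·0 + 3·0 = 0

y = (p0:1, p1:2, p2:1, p3:1, p4:3, p5:3)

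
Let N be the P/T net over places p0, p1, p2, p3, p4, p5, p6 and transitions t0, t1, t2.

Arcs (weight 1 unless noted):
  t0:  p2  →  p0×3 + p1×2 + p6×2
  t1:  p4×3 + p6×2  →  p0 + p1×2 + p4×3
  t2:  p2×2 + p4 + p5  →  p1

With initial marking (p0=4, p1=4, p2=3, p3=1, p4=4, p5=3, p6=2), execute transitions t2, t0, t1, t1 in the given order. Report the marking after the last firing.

step 1: fire t2:  (p0=4, p1=4, p2=3, p3=1, p4=4, p5=3, p6=2) → (p0=4, p1=5, p2=1, p3=1, p4=3, p5=2, p6=2)
step 2: fire t0:  (p0=4, p1=5, p2=1, p3=1, p4=3, p5=2, p6=2) → (p0=7, p1=7, p2=0, p3=1, p4=3, p5=2, p6=4)
step 3: fire t1:  (p0=7, p1=7, p2=0, p3=1, p4=3, p5=2, p6=4) → (p0=8, p1=9, p2=0, p3=1, p4=3, p5=2, p6=2)
step 4: fire t1:  (p0=8, p1=9, p2=0, p3=1, p4=3, p5=2, p6=2) → (p0=9, p1=11, p2=0, p3=1, p4=3, p5=2, p6=0)

(p0=9, p1=11, p2=0, p3=1, p4=3, p5=2, p6=0)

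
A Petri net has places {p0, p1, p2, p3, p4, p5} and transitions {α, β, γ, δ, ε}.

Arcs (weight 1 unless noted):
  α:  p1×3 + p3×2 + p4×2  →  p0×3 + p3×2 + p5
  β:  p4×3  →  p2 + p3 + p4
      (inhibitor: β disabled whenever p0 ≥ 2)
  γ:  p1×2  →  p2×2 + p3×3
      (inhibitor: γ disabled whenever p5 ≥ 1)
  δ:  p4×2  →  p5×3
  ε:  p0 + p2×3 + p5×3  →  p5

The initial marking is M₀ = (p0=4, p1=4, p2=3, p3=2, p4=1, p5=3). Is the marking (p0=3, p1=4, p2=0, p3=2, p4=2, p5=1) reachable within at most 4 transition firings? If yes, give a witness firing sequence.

NO — not reachable within 4 firings

depth 0: 1 marking
depth 1: 2 markings reached so far
depth 2: 2 markings reached so far
(frontier empty at depth 2; search complete)
target is not among the 2 markings reachable within 4 steps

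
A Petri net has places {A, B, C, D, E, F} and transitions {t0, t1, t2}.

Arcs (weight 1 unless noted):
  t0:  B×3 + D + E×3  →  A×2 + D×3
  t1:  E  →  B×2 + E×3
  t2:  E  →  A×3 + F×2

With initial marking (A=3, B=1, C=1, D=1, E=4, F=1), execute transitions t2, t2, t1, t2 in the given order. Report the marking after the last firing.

step 1: fire t2:  (A=3, B=1, C=1, D=1, E=4, F=1) → (A=6, B=1, C=1, D=1, E=3, F=3)
step 2: fire t2:  (A=6, B=1, C=1, D=1, E=3, F=3) → (A=9, B=1, C=1, D=1, E=2, F=5)
step 3: fire t1:  (A=9, B=1, C=1, D=1, E=2, F=5) → (A=9, B=3, C=1, D=1, E=4, F=5)
step 4: fire t2:  (A=9, B=3, C=1, D=1, E=4, F=5) → (A=12, B=3, C=1, D=1, E=3, F=7)

(A=12, B=3, C=1, D=1, E=3, F=7)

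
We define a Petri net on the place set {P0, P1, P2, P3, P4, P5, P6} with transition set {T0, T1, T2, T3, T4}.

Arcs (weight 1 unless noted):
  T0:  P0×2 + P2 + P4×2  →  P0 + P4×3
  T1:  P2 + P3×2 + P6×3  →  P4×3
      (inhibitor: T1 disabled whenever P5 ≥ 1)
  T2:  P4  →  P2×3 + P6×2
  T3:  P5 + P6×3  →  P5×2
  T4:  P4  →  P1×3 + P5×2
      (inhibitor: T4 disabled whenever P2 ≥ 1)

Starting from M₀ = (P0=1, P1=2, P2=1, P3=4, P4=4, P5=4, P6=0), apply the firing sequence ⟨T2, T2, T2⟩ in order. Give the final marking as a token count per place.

(P0=1, P1=2, P2=10, P3=4, P4=1, P5=4, P6=6)

step 1: fire T2:  (P0=1, P1=2, P2=1, P3=4, P4=4, P5=4, P6=0) → (P0=1, P1=2, P2=4, P3=4, P4=3, P5=4, P6=2)
step 2: fire T2:  (P0=1, P1=2, P2=4, P3=4, P4=3, P5=4, P6=2) → (P0=1, P1=2, P2=7, P3=4, P4=2, P5=4, P6=4)
step 3: fire T2:  (P0=1, P1=2, P2=7, P3=4, P4=2, P5=4, P6=4) → (P0=1, P1=2, P2=10, P3=4, P4=1, P5=4, P6=6)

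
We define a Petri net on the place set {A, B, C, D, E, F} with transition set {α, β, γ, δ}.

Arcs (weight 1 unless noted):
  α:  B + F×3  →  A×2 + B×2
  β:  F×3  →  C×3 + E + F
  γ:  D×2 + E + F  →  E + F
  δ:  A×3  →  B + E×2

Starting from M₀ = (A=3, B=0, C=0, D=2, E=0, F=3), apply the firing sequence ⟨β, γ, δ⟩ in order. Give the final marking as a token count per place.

(A=0, B=1, C=3, D=0, E=3, F=1)

step 1: fire β:  (A=3, B=0, C=0, D=2, E=0, F=3) → (A=3, B=0, C=3, D=2, E=1, F=1)
step 2: fire γ:  (A=3, B=0, C=3, D=2, E=1, F=1) → (A=3, B=0, C=3, D=0, E=1, F=1)
step 3: fire δ:  (A=3, B=0, C=3, D=0, E=1, F=1) → (A=0, B=1, C=3, D=0, E=3, F=1)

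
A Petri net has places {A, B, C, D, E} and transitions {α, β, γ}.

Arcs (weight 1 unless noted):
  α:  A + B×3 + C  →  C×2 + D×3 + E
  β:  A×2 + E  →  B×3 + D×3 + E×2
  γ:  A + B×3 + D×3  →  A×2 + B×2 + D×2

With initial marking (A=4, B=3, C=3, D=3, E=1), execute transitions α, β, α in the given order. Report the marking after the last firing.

(A=0, B=0, C=5, D=12, E=4)

step 1: fire α:  (A=4, B=3, C=3, D=3, E=1) → (A=3, B=0, C=4, D=6, E=2)
step 2: fire β:  (A=3, B=0, C=4, D=6, E=2) → (A=1, B=3, C=4, D=9, E=3)
step 3: fire α:  (A=1, B=3, C=4, D=9, E=3) → (A=0, B=0, C=5, D=12, E=4)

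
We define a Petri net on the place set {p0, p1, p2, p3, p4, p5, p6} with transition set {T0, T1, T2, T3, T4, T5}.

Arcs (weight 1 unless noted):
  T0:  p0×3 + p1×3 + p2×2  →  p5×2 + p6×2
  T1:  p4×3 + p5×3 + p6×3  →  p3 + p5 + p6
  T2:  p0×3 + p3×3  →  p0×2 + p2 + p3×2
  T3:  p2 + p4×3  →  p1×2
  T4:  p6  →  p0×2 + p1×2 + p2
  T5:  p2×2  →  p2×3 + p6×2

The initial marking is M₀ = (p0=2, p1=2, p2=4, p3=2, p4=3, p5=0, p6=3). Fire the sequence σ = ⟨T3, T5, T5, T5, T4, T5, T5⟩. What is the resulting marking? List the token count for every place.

(p0=4, p1=6, p2=9, p3=2, p4=0, p5=0, p6=12)

step 1: fire T3:  (p0=2, p1=2, p2=4, p3=2, p4=3, p5=0, p6=3) → (p0=2, p1=4, p2=3, p3=2, p4=0, p5=0, p6=3)
step 2: fire T5:  (p0=2, p1=4, p2=3, p3=2, p4=0, p5=0, p6=3) → (p0=2, p1=4, p2=4, p3=2, p4=0, p5=0, p6=5)
step 3: fire T5:  (p0=2, p1=4, p2=4, p3=2, p4=0, p5=0, p6=5) → (p0=2, p1=4, p2=5, p3=2, p4=0, p5=0, p6=7)
step 4: fire T5:  (p0=2, p1=4, p2=5, p3=2, p4=0, p5=0, p6=7) → (p0=2, p1=4, p2=6, p3=2, p4=0, p5=0, p6=9)
step 5: fire T4:  (p0=2, p1=4, p2=6, p3=2, p4=0, p5=0, p6=9) → (p0=4, p1=6, p2=7, p3=2, p4=0, p5=0, p6=8)
step 6: fire T5:  (p0=4, p1=6, p2=7, p3=2, p4=0, p5=0, p6=8) → (p0=4, p1=6, p2=8, p3=2, p4=0, p5=0, p6=10)
step 7: fire T5:  (p0=4, p1=6, p2=8, p3=2, p4=0, p5=0, p6=10) → (p0=4, p1=6, p2=9, p3=2, p4=0, p5=0, p6=12)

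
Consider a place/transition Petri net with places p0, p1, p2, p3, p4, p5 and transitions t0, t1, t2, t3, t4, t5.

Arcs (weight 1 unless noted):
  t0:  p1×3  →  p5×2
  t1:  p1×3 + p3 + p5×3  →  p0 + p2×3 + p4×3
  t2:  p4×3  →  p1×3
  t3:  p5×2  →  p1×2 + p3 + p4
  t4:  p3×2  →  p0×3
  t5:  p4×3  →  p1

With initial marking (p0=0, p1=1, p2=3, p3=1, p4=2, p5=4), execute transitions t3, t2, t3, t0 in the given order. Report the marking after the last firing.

step 1: fire t3:  (p0=0, p1=1, p2=3, p3=1, p4=2, p5=4) → (p0=0, p1=3, p2=3, p3=2, p4=3, p5=2)
step 2: fire t2:  (p0=0, p1=3, p2=3, p3=2, p4=3, p5=2) → (p0=0, p1=6, p2=3, p3=2, p4=0, p5=2)
step 3: fire t3:  (p0=0, p1=6, p2=3, p3=2, p4=0, p5=2) → (p0=0, p1=8, p2=3, p3=3, p4=1, p5=0)
step 4: fire t0:  (p0=0, p1=8, p2=3, p3=3, p4=1, p5=0) → (p0=0, p1=5, p2=3, p3=3, p4=1, p5=2)

(p0=0, p1=5, p2=3, p3=3, p4=1, p5=2)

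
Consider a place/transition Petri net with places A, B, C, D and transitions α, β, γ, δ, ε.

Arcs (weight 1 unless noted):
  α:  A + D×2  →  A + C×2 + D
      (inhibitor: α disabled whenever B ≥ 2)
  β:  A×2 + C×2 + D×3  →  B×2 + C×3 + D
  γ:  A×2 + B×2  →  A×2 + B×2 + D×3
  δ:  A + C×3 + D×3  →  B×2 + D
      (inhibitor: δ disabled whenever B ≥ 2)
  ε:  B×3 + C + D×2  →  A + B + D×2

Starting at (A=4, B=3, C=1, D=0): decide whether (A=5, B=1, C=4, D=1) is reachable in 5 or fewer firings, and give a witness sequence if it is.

YES — reachable via ⟨γ, ε, α, α⟩ (4 firings)

step 1: fire γ:  (A=4, B=3, C=1, D=0) → (A=4, B=3, C=1, D=3)
step 2: fire ε:  (A=4, B=3, C=1, D=3) → (A=5, B=1, C=0, D=3)
step 3: fire α:  (A=5, B=1, C=0, D=3) → (A=5, B=1, C=2, D=2)
step 4: fire α:  (A=5, B=1, C=2, D=2) → (A=5, B=1, C=4, D=1)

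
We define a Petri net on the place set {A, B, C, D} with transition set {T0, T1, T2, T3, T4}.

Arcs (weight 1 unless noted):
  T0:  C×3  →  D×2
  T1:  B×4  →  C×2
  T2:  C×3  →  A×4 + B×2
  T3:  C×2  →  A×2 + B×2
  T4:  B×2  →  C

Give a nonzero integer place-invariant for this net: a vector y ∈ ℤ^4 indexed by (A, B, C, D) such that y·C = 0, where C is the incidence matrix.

y = (A:1, B:1, C:2, D:3)

Incidence matrix C (rows=places, cols=transitions):
       T0   T1   T2   T3   T4
    A   0    0    4    2    0
    B   0   -4    2    2   -2
    C  -3    2   -3   -2    1
    D   2    0    0    0    0

Candidate y = [1, 1, 2, 3]; check y·C column-wise:
  col T0: 1·0 + 1·0 + 2·-3 + 3·2 = 0
  col T1: 1·0 + 1·-4 + 2·2 + 3·0 = 0
  col T2: 1·4 + 1·2 + 2·-3 + 3·0 = 0
  col T3: 1·2 + 1·2 + 2·-2 + 3·0 = 0
  col T4: 1·0 + 1·-2 + 2·1 + 3·0 = 0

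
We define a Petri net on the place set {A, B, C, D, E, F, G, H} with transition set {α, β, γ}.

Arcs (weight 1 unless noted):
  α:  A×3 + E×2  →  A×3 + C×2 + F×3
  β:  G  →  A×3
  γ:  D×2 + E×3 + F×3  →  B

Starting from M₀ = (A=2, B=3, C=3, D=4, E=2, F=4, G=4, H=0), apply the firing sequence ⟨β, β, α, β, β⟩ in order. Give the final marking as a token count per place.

step 1: fire β:  (A=2, B=3, C=3, D=4, E=2, F=4, G=4, H=0) → (A=5, B=3, C=3, D=4, E=2, F=4, G=3, H=0)
step 2: fire β:  (A=5, B=3, C=3, D=4, E=2, F=4, G=3, H=0) → (A=8, B=3, C=3, D=4, E=2, F=4, G=2, H=0)
step 3: fire α:  (A=8, B=3, C=3, D=4, E=2, F=4, G=2, H=0) → (A=8, B=3, C=5, D=4, E=0, F=7, G=2, H=0)
step 4: fire β:  (A=8, B=3, C=5, D=4, E=0, F=7, G=2, H=0) → (A=11, B=3, C=5, D=4, E=0, F=7, G=1, H=0)
step 5: fire β:  (A=11, B=3, C=5, D=4, E=0, F=7, G=1, H=0) → (A=14, B=3, C=5, D=4, E=0, F=7, G=0, H=0)

(A=14, B=3, C=5, D=4, E=0, F=7, G=0, H=0)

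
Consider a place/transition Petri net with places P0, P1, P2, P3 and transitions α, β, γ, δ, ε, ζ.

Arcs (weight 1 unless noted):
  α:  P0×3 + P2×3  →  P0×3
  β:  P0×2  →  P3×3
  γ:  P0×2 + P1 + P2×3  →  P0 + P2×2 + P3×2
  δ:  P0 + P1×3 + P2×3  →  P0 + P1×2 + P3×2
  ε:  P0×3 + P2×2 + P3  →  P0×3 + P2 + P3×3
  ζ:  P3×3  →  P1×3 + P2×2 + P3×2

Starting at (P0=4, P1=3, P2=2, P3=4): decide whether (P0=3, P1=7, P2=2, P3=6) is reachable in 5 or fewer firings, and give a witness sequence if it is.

YES — reachable via ⟨ζ, γ, δ, ζ⟩ (4 firings)

step 1: fire ζ:  (P0=4, P1=3, P2=2, P3=4) → (P0=4, P1=6, P2=4, P3=3)
step 2: fire γ:  (P0=4, P1=6, P2=4, P3=3) → (P0=3, P1=5, P2=3, P3=5)
step 3: fire δ:  (P0=3, P1=5, P2=3, P3=5) → (P0=3, P1=4, P2=0, P3=7)
step 4: fire ζ:  (P0=3, P1=4, P2=0, P3=7) → (P0=3, P1=7, P2=2, P3=6)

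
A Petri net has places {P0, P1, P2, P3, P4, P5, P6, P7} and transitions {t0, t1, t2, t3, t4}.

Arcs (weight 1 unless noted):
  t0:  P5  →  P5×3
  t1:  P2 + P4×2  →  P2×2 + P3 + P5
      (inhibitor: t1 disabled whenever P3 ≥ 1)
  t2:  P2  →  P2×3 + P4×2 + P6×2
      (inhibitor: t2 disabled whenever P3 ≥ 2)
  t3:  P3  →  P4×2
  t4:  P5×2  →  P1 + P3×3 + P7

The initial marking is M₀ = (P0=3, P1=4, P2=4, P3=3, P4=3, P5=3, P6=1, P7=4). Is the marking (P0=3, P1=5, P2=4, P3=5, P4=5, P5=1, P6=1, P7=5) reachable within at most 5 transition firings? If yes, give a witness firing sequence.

step 1: fire t3:  (P0=3, P1=4, P2=4, P3=3, P4=3, P5=3, P6=1, P7=4) → (P0=3, P1=4, P2=4, P3=2, P4=5, P5=3, P6=1, P7=4)
step 2: fire t4:  (P0=3, P1=4, P2=4, P3=2, P4=5, P5=3, P6=1, P7=4) → (P0=3, P1=5, P2=4, P3=5, P4=5, P5=1, P6=1, P7=5)

YES — reachable via ⟨t3, t4⟩ (2 firings)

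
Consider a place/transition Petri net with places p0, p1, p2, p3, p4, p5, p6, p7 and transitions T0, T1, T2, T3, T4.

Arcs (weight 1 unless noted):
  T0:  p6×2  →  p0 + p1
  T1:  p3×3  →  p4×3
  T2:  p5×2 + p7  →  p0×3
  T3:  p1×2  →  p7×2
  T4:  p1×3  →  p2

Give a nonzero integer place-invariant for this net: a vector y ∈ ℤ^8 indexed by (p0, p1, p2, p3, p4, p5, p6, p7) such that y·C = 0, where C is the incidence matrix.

y = (p0:0, p1:0, p2:0, p3:1, p4:1, p5:0, p6:0, p7:0)

Incidence matrix C (rows=places, cols=transitions):
       T0   T1   T2   T3   T4
   p0   1    0    3    0    0
   p1   1    0    0   -2   -3
   p2   0    0    0    0    1
   p3   0   -3    0    0    0
   p4   0    3    0    0    0
   p5   0    0   -2    0    0
   p6  -2    0    0    0    0
   p7   0    0   -1    2    0

Candidate y = [0, 0, 0, 1, 1, 0, 0, 0]; check y·C column-wise:
  col T0: 0·1 + 0·1 + 1·0 + 1·0 + 0·-2 = 0
  col T1: 1·-3 + 1·3 = 0
  col T2: 0·3 + 1·0 + 1·0 + 0·-2 + 0·-1 = 0
  col T3: 0·-2 + 1·0 + 1·0 + 0·2 = 0
  col T4: 0·-3 + 0·1 + 1·0 + 1·0 = 0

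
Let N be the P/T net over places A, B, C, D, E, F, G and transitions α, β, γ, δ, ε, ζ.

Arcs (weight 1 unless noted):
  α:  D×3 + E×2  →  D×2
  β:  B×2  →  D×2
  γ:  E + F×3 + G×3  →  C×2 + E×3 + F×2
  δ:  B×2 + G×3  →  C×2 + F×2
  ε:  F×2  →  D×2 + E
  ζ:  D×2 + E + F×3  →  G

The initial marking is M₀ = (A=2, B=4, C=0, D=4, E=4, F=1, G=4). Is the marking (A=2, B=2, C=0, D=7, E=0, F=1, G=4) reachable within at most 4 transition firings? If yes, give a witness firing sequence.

NO — not reachable within 4 firings

depth 0: 1 marking
depth 1: 4 markings reached so far
depth 2: 11 markings reached so far
depth 3: 19 markings reached so far
depth 4: 24 markings reached so far
target is not among the 24 markings reachable within 4 steps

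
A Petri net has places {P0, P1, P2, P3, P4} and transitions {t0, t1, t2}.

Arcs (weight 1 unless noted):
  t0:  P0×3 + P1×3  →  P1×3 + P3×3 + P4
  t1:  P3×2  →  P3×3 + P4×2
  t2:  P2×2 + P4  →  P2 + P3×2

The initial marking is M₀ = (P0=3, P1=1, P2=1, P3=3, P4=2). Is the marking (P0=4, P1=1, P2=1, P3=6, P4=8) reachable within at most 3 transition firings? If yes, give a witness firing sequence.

depth 0: 1 marking
depth 1: 2 markings reached so far
depth 2: 3 markings reached so far
depth 3: 4 markings reached so far
target is not among the 4 markings reachable within 3 steps

NO — not reachable within 3 firings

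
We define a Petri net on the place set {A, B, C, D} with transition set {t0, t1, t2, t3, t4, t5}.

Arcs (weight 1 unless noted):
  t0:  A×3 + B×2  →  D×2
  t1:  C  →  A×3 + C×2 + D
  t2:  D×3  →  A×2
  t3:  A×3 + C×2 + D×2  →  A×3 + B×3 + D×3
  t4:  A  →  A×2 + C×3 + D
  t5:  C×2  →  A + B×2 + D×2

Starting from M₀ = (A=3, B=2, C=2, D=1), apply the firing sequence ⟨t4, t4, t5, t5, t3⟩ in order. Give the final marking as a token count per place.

(A=7, B=9, C=2, D=8)

step 1: fire t4:  (A=3, B=2, C=2, D=1) → (A=4, B=2, C=5, D=2)
step 2: fire t4:  (A=4, B=2, C=5, D=2) → (A=5, B=2, C=8, D=3)
step 3: fire t5:  (A=5, B=2, C=8, D=3) → (A=6, B=4, C=6, D=5)
step 4: fire t5:  (A=6, B=4, C=6, D=5) → (A=7, B=6, C=4, D=7)
step 5: fire t3:  (A=7, B=6, C=4, D=7) → (A=7, B=9, C=2, D=8)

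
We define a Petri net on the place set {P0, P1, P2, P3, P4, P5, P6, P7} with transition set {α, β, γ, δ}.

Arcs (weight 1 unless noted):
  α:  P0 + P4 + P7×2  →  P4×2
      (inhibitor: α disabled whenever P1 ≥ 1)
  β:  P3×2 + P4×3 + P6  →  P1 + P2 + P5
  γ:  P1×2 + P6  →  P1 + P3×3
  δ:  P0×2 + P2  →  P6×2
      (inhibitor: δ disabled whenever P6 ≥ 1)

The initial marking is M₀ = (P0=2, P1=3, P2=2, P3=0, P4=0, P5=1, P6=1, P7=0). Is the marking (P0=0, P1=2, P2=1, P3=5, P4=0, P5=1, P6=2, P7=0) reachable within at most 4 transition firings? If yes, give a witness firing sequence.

NO — not reachable within 4 firings

depth 0: 1 marking
depth 1: 2 markings reached so far
depth 2: 3 markings reached so far
depth 3: 4 markings reached so far
depth 4: 4 markings reached so far
(frontier empty at depth 4; search complete)
target is not among the 4 markings reachable within 4 steps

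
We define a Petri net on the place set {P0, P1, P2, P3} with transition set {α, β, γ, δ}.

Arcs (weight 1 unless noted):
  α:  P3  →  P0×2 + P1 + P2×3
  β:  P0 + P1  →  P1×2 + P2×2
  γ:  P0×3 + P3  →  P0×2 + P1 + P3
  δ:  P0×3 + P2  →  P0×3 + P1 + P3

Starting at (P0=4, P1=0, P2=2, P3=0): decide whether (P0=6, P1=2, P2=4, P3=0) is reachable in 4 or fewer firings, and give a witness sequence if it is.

YES — reachable via ⟨δ, α⟩ (2 firings)

step 1: fire δ:  (P0=4, P1=0, P2=2, P3=0) → (P0=4, P1=1, P2=1, P3=1)
step 2: fire α:  (P0=4, P1=1, P2=1, P3=1) → (P0=6, P1=2, P2=4, P3=0)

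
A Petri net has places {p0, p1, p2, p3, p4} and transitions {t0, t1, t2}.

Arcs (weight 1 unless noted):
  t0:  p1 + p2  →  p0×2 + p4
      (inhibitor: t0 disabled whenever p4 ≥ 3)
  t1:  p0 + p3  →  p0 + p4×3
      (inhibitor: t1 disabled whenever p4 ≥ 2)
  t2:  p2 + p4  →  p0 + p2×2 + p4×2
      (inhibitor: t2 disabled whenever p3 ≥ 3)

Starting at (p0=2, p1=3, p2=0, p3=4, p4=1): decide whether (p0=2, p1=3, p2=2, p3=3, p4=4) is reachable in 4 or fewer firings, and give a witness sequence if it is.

depth 0: 1 marking
depth 1: 2 markings reached so far
depth 2: 2 markings reached so far
(frontier empty at depth 2; search complete)
target is not among the 2 markings reachable within 4 steps

NO — not reachable within 4 firings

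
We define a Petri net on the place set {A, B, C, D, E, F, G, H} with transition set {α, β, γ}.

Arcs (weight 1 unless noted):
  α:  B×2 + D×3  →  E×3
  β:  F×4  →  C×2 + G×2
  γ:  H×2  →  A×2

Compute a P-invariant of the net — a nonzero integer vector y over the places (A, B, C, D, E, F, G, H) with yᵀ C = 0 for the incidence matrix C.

y = (A:0, B:3, C:0, D:-2, E:0, F:0, G:0, H:0)

Incidence matrix C (rows=places, cols=transitions):
        α    β    γ
    A   0    0    2
    B  -2    0    0
    C   0    2    0
    D  -3    0    0
    E   3    0    0
    F   0   -4    0
    G   0    2    0
    H   0    0   -2

Candidate y = [0, 3, 0, -2, 0, 0, 0, 0]; check y·C column-wise:
  col α: 3·-2 + -2·-3 + 0·3 = 0
  col β: 3·0 + 0·2 + -2·0 + 0·-4 + 0·2 = 0
  col γ: 0·2 + 3·0 + -2·0 + 0·-2 = 0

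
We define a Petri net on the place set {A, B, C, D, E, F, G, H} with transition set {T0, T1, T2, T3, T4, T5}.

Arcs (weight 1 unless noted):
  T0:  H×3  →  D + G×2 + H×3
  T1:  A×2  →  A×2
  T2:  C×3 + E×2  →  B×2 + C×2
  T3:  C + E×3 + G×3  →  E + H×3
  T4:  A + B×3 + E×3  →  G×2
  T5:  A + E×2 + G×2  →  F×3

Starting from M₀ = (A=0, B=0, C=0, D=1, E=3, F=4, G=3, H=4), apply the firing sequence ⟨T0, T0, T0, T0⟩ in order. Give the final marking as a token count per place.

step 1: fire T0:  (A=0, B=0, C=0, D=1, E=3, F=4, G=3, H=4) → (A=0, B=0, C=0, D=2, E=3, F=4, G=5, H=4)
step 2: fire T0:  (A=0, B=0, C=0, D=2, E=3, F=4, G=5, H=4) → (A=0, B=0, C=0, D=3, E=3, F=4, G=7, H=4)
step 3: fire T0:  (A=0, B=0, C=0, D=3, E=3, F=4, G=7, H=4) → (A=0, B=0, C=0, D=4, E=3, F=4, G=9, H=4)
step 4: fire T0:  (A=0, B=0, C=0, D=4, E=3, F=4, G=9, H=4) → (A=0, B=0, C=0, D=5, E=3, F=4, G=11, H=4)

(A=0, B=0, C=0, D=5, E=3, F=4, G=11, H=4)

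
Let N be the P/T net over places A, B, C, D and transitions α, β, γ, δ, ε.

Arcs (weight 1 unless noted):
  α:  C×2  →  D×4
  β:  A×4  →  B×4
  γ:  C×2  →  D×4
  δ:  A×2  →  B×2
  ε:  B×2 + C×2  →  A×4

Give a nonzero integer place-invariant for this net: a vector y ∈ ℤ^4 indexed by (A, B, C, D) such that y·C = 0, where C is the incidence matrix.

Incidence matrix C (rows=places, cols=transitions):
        α    β    γ    δ    ε
    A   0   -4    0   -2    4
    B   0    4    0    2   -2
    C  -2    0   -2    0   -2
    D   4    0    4    0    0

Candidate y = [2, 2, 2, 1]; check y·C column-wise:
  col α: 2·0 + 2·0 + 2·-2 + 1·4 = 0
  col β: 2·-4 + 2·4 + 2·0 + 1·0 = 0
  col γ: 2·0 + 2·0 + 2·-2 + 1·4 = 0
  col δ: 2·-2 + 2·2 + 2·0 + 1·0 = 0
  col ε: 2·4 + 2·-2 + 2·-2 + 1·0 = 0

y = (A:2, B:2, C:2, D:1)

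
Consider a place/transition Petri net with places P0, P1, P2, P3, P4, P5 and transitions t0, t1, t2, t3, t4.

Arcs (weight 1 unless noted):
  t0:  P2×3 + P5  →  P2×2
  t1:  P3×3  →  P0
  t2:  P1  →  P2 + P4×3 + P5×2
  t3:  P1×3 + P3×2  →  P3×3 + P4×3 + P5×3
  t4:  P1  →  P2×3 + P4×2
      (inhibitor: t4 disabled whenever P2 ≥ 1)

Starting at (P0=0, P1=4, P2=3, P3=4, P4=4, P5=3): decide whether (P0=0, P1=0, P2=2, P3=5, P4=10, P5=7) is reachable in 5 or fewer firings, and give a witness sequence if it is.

depth 0: 1 marking
depth 1: 5 markings reached so far
depth 2: 12 markings reached so far
depth 3: 20 markings reached so far
depth 4: 28 markings reached so far
depth 5: 35 markings reached so far
target is not among the 35 markings reachable within 5 steps

NO — not reachable within 5 firings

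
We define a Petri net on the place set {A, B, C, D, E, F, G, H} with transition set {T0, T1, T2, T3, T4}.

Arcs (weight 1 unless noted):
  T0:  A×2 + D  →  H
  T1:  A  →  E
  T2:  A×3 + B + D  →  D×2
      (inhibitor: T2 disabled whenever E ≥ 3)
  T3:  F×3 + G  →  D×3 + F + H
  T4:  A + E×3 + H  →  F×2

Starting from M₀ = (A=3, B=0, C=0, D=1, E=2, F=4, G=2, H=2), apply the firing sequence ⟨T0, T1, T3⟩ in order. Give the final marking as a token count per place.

(A=0, B=0, C=0, D=3, E=3, F=2, G=1, H=4)

step 1: fire T0:  (A=3, B=0, C=0, D=1, E=2, F=4, G=2, H=2) → (A=1, B=0, C=0, D=0, E=2, F=4, G=2, H=3)
step 2: fire T1:  (A=1, B=0, C=0, D=0, E=2, F=4, G=2, H=3) → (A=0, B=0, C=0, D=0, E=3, F=4, G=2, H=3)
step 3: fire T3:  (A=0, B=0, C=0, D=0, E=3, F=4, G=2, H=3) → (A=0, B=0, C=0, D=3, E=3, F=2, G=1, H=4)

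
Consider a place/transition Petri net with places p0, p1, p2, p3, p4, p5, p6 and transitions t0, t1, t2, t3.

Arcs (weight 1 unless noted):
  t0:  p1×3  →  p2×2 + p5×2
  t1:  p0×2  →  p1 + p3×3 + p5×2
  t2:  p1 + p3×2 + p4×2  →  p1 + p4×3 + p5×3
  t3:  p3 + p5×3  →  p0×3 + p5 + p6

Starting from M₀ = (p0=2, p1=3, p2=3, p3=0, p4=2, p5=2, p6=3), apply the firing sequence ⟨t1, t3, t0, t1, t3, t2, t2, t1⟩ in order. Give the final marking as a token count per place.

(p0=2, p1=3, p2=5, p3=3, p4=4, p5=12, p6=5)

step 1: fire t1:  (p0=2, p1=3, p2=3, p3=0, p4=2, p5=2, p6=3) → (p0=0, p1=4, p2=3, p3=3, p4=2, p5=4, p6=3)
step 2: fire t3:  (p0=0, p1=4, p2=3, p3=3, p4=2, p5=4, p6=3) → (p0=3, p1=4, p2=3, p3=2, p4=2, p5=2, p6=4)
step 3: fire t0:  (p0=3, p1=4, p2=3, p3=2, p4=2, p5=2, p6=4) → (p0=3, p1=1, p2=5, p3=2, p4=2, p5=4, p6=4)
step 4: fire t1:  (p0=3, p1=1, p2=5, p3=2, p4=2, p5=4, p6=4) → (p0=1, p1=2, p2=5, p3=5, p4=2, p5=6, p6=4)
step 5: fire t3:  (p0=1, p1=2, p2=5, p3=5, p4=2, p5=6, p6=4) → (p0=4, p1=2, p2=5, p3=4, p4=2, p5=4, p6=5)
step 6: fire t2:  (p0=4, p1=2, p2=5, p3=4, p4=2, p5=4, p6=5) → (p0=4, p1=2, p2=5, p3=2, p4=3, p5=7, p6=5)
step 7: fire t2:  (p0=4, p1=2, p2=5, p3=2, p4=3, p5=7, p6=5) → (p0=4, p1=2, p2=5, p3=0, p4=4, p5=10, p6=5)
step 8: fire t1:  (p0=4, p1=2, p2=5, p3=0, p4=4, p5=10, p6=5) → (p0=2, p1=3, p2=5, p3=3, p4=4, p5=12, p6=5)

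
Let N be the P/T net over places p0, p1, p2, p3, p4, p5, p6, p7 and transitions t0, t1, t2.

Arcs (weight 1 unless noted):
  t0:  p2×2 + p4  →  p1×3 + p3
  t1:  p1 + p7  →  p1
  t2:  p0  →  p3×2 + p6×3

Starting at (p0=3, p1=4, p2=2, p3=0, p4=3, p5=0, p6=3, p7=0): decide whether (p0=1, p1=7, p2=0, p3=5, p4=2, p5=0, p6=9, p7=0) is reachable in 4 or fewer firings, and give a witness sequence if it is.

YES — reachable via ⟨t0, t2, t2⟩ (3 firings)

step 1: fire t0:  (p0=3, p1=4, p2=2, p3=0, p4=3, p5=0, p6=3, p7=0) → (p0=3, p1=7, p2=0, p3=1, p4=2, p5=0, p6=3, p7=0)
step 2: fire t2:  (p0=3, p1=7, p2=0, p3=1, p4=2, p5=0, p6=3, p7=0) → (p0=2, p1=7, p2=0, p3=3, p4=2, p5=0, p6=6, p7=0)
step 3: fire t2:  (p0=2, p1=7, p2=0, p3=3, p4=2, p5=0, p6=6, p7=0) → (p0=1, p1=7, p2=0, p3=5, p4=2, p5=0, p6=9, p7=0)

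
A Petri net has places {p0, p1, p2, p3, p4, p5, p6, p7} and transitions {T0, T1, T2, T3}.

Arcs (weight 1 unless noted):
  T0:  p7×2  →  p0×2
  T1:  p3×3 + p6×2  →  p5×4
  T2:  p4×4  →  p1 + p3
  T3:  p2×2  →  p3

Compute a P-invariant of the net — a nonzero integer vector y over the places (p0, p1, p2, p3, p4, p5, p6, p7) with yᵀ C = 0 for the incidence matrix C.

Incidence matrix C (rows=places, cols=transitions):
       T0   T1   T2   T3
   p0   2    0    0    0
   p1   0    0    1    0
   p2   0    0    0   -2
   p3   0   -3    1    1
   p4   0    0   -4    0
   p5   0    4    0    0
   p6   0   -2    0    0
   p7  -2    0    0    0

Candidate y = [0, 4, 0, 0, 1, 0, 0, 0]; check y·C column-wise:
  col T0: 0·2 + 4·0 + 1·0 + 0·-2 = 0
  col T1: 4·0 + 0·-3 + 1·0 + 0·4 + 0·-2 = 0
  col T2: 4·1 + 0·1 + 1·-4 = 0
  col T3: 4·0 + 0·-2 + 0·1 + 1·0 = 0

y = (p0:0, p1:4, p2:0, p3:0, p4:1, p5:0, p6:0, p7:0)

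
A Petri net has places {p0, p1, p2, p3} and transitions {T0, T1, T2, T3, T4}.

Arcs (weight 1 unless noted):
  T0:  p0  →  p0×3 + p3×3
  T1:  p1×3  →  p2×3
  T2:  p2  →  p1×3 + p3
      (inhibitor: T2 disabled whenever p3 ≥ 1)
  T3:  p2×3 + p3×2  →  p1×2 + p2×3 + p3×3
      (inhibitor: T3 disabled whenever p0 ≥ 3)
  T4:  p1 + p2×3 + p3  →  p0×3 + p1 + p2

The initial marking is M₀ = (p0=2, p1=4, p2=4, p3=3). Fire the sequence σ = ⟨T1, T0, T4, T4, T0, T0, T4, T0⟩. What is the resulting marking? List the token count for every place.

(p0=19, p1=1, p2=1, p3=12)

step 1: fire T1:  (p0=2, p1=4, p2=4, p3=3) → (p0=2, p1=1, p2=7, p3=3)
step 2: fire T0:  (p0=2, p1=1, p2=7, p3=3) → (p0=4, p1=1, p2=7, p3=6)
step 3: fire T4:  (p0=4, p1=1, p2=7, p3=6) → (p0=7, p1=1, p2=5, p3=5)
step 4: fire T4:  (p0=7, p1=1, p2=5, p3=5) → (p0=10, p1=1, p2=3, p3=4)
step 5: fire T0:  (p0=10, p1=1, p2=3, p3=4) → (p0=12, p1=1, p2=3, p3=7)
step 6: fire T0:  (p0=12, p1=1, p2=3, p3=7) → (p0=14, p1=1, p2=3, p3=10)
step 7: fire T4:  (p0=14, p1=1, p2=3, p3=10) → (p0=17, p1=1, p2=1, p3=9)
step 8: fire T0:  (p0=17, p1=1, p2=1, p3=9) → (p0=19, p1=1, p2=1, p3=12)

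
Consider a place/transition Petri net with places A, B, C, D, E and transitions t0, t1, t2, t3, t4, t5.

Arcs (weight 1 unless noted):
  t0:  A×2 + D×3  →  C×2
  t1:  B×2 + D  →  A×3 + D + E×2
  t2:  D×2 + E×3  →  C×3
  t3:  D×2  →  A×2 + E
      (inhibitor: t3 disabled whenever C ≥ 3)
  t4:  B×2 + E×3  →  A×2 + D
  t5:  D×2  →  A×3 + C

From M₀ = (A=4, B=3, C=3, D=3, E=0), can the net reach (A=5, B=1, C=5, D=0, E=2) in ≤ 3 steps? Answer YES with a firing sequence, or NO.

step 1: fire t1:  (A=4, B=3, C=3, D=3, E=0) → (A=7, B=1, C=3, D=3, E=2)
step 2: fire t0:  (A=7, B=1, C=3, D=3, E=2) → (A=5, B=1, C=5, D=0, E=2)

YES — reachable via ⟨t1, t0⟩ (2 firings)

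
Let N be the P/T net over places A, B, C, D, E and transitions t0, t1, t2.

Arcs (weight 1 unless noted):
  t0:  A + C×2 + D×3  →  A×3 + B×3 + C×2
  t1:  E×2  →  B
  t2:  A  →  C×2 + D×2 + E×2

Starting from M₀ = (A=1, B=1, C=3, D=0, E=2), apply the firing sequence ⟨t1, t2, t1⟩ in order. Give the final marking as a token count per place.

(A=0, B=3, C=5, D=2, E=0)

step 1: fire t1:  (A=1, B=1, C=3, D=0, E=2) → (A=1, B=2, C=3, D=0, E=0)
step 2: fire t2:  (A=1, B=2, C=3, D=0, E=0) → (A=0, B=2, C=5, D=2, E=2)
step 3: fire t1:  (A=0, B=2, C=5, D=2, E=2) → (A=0, B=3, C=5, D=2, E=0)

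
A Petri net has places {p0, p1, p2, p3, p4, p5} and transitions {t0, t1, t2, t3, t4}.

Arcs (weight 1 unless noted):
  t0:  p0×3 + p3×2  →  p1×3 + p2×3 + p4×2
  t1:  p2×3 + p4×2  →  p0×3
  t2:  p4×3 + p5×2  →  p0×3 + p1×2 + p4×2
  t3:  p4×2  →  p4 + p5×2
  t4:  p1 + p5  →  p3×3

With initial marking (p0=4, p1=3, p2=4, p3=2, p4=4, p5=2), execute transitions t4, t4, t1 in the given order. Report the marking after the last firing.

step 1: fire t4:  (p0=4, p1=3, p2=4, p3=2, p4=4, p5=2) → (p0=4, p1=2, p2=4, p3=5, p4=4, p5=1)
step 2: fire t4:  (p0=4, p1=2, p2=4, p3=5, p4=4, p5=1) → (p0=4, p1=1, p2=4, p3=8, p4=4, p5=0)
step 3: fire t1:  (p0=4, p1=1, p2=4, p3=8, p4=4, p5=0) → (p0=7, p1=1, p2=1, p3=8, p4=2, p5=0)

(p0=7, p1=1, p2=1, p3=8, p4=2, p5=0)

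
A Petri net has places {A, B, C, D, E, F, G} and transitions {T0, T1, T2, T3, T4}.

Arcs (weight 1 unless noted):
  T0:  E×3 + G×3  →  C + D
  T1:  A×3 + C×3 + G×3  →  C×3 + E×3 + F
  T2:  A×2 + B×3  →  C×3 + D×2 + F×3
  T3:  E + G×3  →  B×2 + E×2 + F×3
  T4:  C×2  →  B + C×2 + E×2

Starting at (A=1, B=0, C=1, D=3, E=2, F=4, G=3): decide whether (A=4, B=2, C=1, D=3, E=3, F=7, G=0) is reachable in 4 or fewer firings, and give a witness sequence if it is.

depth 0: 1 marking
depth 1: 2 markings reached so far
depth 2: 2 markings reached so far
(frontier empty at depth 2; search complete)
target is not among the 2 markings reachable within 4 steps

NO — not reachable within 4 firings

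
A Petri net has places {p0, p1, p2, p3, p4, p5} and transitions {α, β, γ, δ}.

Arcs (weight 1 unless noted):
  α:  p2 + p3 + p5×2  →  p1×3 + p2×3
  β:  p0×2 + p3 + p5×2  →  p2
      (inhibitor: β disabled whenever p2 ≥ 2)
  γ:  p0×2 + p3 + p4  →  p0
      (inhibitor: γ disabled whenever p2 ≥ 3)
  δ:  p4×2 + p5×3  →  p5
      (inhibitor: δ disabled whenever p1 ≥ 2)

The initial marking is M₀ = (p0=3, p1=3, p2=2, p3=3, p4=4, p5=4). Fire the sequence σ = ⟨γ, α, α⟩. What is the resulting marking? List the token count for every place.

(p0=2, p1=9, p2=6, p3=0, p4=3, p5=0)

step 1: fire γ:  (p0=3, p1=3, p2=2, p3=3, p4=4, p5=4) → (p0=2, p1=3, p2=2, p3=2, p4=3, p5=4)
step 2: fire α:  (p0=2, p1=3, p2=2, p3=2, p4=3, p5=4) → (p0=2, p1=6, p2=4, p3=1, p4=3, p5=2)
step 3: fire α:  (p0=2, p1=6, p2=4, p3=1, p4=3, p5=2) → (p0=2, p1=9, p2=6, p3=0, p4=3, p5=0)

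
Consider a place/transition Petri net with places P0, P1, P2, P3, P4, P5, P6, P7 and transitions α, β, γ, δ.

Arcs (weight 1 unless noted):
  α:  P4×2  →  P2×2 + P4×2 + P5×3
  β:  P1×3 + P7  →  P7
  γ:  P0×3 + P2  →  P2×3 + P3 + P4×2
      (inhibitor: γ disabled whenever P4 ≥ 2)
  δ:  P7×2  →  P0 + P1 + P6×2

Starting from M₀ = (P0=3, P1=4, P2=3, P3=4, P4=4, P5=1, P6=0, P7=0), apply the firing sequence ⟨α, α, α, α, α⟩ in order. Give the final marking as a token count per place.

step 1: fire α:  (P0=3, P1=4, P2=3, P3=4, P4=4, P5=1, P6=0, P7=0) → (P0=3, P1=4, P2=5, P3=4, P4=4, P5=4, P6=0, P7=0)
step 2: fire α:  (P0=3, P1=4, P2=5, P3=4, P4=4, P5=4, P6=0, P7=0) → (P0=3, P1=4, P2=7, P3=4, P4=4, P5=7, P6=0, P7=0)
step 3: fire α:  (P0=3, P1=4, P2=7, P3=4, P4=4, P5=7, P6=0, P7=0) → (P0=3, P1=4, P2=9, P3=4, P4=4, P5=10, P6=0, P7=0)
step 4: fire α:  (P0=3, P1=4, P2=9, P3=4, P4=4, P5=10, P6=0, P7=0) → (P0=3, P1=4, P2=11, P3=4, P4=4, P5=13, P6=0, P7=0)
step 5: fire α:  (P0=3, P1=4, P2=11, P3=4, P4=4, P5=13, P6=0, P7=0) → (P0=3, P1=4, P2=13, P3=4, P4=4, P5=16, P6=0, P7=0)

(P0=3, P1=4, P2=13, P3=4, P4=4, P5=16, P6=0, P7=0)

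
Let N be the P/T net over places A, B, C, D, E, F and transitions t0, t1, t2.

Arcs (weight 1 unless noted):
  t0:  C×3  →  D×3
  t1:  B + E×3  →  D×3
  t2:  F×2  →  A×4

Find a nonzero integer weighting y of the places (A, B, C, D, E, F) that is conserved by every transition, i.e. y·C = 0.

y = (A:0, B:3, C:1, D:1, E:0, F:0)

Incidence matrix C (rows=places, cols=transitions):
       t0   t1   t2
    A   0    0    4
    B   0   -1    0
    C  -3    0    0
    D   3    3    0
    E   0   -3    0
    F   0    0   -2

Candidate y = [0, 3, 1, 1, 0, 0]; check y·C column-wise:
  col t0: 3·0 + 1·-3 + 1·3 = 0
  col t1: 3·-1 + 1·0 + 1·3 + 0·-3 = 0
  col t2: 0·4 + 3·0 + 1·0 + 1·0 + 0·-2 = 0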